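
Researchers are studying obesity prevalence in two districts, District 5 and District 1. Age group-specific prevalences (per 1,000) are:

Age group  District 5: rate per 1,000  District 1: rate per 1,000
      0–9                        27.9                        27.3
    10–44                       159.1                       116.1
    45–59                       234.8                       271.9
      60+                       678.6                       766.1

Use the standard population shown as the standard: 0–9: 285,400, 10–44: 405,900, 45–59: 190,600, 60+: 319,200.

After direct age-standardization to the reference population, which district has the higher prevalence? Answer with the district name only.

Standard total = 1,201,100; weights = 0.2376, 0.3379, 0.1587, 0.2658.
District 5: 0.2376×27.9 + 0.3379×159.1 + 0.1587×234.8 + 0.2658×678.6 = 277.9980 per 1,000.
District 1: 0.2376×27.3 + 0.3379×116.1 + 0.1587×271.9 + 0.2658×766.1 = 292.4650 per 1,000.

District 1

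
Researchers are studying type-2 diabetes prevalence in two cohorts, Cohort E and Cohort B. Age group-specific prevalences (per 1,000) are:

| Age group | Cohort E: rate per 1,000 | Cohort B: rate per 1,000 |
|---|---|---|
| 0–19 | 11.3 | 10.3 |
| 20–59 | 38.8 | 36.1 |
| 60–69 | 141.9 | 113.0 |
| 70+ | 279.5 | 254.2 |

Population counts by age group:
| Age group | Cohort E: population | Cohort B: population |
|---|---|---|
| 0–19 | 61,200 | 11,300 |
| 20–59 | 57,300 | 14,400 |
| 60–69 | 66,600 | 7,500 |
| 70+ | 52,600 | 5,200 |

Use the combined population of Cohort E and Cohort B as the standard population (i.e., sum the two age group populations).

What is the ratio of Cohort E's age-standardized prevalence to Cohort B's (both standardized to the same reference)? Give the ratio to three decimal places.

1.147

Combined standard total = 276,100; weights = 0.2626, 0.2597, 0.2684, 0.2093.
Cohort E: 0.2626×11.3 + 0.2597×38.8 + 0.2684×141.9 + 0.2093×279.5 = 109.6382 per 1,000.
Cohort B: 0.2626×10.3 + 0.2597×36.1 + 0.2684×113.0 + 0.2093×254.2 = 95.6218 per 1,000.
Ratio = 109.6382 ÷ 95.6218 = 1.14658.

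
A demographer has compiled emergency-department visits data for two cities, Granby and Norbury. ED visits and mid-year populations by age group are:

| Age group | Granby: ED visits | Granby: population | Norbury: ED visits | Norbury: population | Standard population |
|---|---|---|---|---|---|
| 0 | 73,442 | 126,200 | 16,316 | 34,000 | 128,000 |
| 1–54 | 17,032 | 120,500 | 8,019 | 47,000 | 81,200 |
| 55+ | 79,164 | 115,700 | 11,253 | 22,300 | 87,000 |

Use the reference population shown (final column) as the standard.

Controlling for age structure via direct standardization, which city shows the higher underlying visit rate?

Age-specific rates per 1,000 for Granby: 581.949, 141.344, 684.218.
For Norbury: 479.882, 170.617, 504.619.
Standard total = 296,200; weights = 0.4321, 0.2741, 0.2937.
Granby: 0.4321×581.949 + 0.2741×141.344 + 0.2937×684.218 = 491.2006 per 1,000.
Norbury: 0.4321×479.882 + 0.2741×170.617 + 0.2937×504.619 = 402.3662 per 1,000.

Granby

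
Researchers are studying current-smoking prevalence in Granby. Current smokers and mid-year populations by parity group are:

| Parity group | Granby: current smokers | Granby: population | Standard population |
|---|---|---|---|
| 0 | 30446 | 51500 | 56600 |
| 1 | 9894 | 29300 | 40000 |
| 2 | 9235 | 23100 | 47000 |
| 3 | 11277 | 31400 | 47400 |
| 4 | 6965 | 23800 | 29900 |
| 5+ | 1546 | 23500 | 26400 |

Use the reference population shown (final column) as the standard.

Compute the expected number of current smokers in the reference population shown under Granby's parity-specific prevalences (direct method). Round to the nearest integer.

Parity-specific rates per 1000 for Granby: 591.184, 337.679, 399.784, 359.140, 292.647, 65.787.
Expected current smokers = Σ (standard pop × parity-specific rate ÷ 1000)
= 56600×591.184/1000 + 40000×337.679/1000 + 47000×399.784/1000 + 47400×359.140/1000 + 29900×292.647/1000 + 26400×65.787/1000
= 33461.04 + 13507.17 + 18789.83 + 17023.24 + 8750.15 + 1736.78 = 93268.21.

93268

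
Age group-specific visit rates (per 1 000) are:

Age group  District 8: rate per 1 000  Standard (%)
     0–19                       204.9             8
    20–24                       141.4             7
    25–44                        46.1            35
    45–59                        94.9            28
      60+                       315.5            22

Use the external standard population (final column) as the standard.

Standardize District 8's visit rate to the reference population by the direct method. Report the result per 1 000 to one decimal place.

138.4

Standard weights: 0.08, 0.07, 0.35, 0.28, 0.22.
Standardized rate: 0.0800×204.9 + 0.0700×141.4 + 0.3500×46.1 + 0.2800×94.9 + 0.2200×315.5 = 138.4070 per 1 000.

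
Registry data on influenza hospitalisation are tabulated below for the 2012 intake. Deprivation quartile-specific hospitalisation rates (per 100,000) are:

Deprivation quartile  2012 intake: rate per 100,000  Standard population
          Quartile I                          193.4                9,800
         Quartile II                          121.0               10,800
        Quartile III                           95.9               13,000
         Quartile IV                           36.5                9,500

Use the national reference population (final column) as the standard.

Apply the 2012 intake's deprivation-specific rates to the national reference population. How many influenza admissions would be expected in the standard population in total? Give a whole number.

48

Expected influenza admissions = Σ (standard pop × deprivation-specific rate ÷ 100,000)
= 9,800×193.4/100,000 + 10,800×121.0/100,000 + 13,000×95.9/100,000 + 9,500×36.5/100,000
= 18.95 + 13.07 + 12.47 + 3.47 = 47.96.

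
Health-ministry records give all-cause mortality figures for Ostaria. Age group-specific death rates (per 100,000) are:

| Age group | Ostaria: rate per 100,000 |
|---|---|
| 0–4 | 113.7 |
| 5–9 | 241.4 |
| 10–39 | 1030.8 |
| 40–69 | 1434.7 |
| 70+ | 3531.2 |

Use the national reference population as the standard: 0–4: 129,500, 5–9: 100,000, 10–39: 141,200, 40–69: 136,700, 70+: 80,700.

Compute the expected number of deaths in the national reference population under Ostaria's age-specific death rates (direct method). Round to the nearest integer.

Expected deaths = Σ (standard pop × age-specific rate ÷ 100,000)
= 129,500×113.7/100,000 + 100,000×241.4/100,000 + 141,200×1030.8/100,000 + 136,700×1434.7/100,000 + 80,700×3531.2/100,000
= 147.24 + 241.40 + 1455.49 + 1961.23 + 2849.68 = 6655.04.

6655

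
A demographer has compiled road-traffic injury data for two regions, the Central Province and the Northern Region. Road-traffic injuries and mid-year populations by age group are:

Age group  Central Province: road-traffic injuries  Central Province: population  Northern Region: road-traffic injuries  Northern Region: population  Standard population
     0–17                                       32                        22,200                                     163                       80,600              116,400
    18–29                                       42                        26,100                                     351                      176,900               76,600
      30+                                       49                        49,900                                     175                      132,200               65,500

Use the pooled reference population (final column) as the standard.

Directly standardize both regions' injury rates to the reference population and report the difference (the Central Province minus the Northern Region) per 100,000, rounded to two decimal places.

-45.93

Age-specific rates per 100,000 for the Central Province: 144.14, 160.92, 98.20.
For the Northern Region: 202.23, 198.42, 132.38.
Standard total = 258,500; weights = 0.4503, 0.2963, 0.2534.
The Central Province: 0.4503×144.14 + 0.2963×160.92 + 0.2534×98.20 = 137.4726 per 100,000.
The Northern Region: 0.4503×202.23 + 0.2963×198.42 + 0.2534×132.38 = 183.4015 per 100,000.
Difference = 137.4726 − 183.4015 = -45.9288.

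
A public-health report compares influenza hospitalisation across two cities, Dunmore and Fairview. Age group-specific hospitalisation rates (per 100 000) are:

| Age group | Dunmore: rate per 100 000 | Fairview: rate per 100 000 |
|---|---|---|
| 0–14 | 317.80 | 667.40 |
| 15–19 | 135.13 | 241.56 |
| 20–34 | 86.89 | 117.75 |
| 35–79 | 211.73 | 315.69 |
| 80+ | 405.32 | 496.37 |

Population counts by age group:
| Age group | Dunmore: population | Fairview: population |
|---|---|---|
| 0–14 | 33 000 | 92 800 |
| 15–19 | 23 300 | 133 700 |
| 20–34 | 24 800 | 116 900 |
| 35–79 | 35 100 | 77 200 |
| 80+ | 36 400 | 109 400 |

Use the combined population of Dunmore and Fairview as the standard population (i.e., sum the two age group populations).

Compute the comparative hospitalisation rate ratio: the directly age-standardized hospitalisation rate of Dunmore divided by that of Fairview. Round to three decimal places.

Combined standard total = 682 600; weights = 0.1843, 0.2300, 0.2076, 0.1645, 0.2136.
Dunmore: 0.1843×317.80 + 0.2300×135.13 + 0.2076×86.89 + 0.1645×211.73 + 0.2136×405.32 = 229.0945 per 100 000.
Fairview: 0.1843×667.40 + 0.2300×241.56 + 0.2076×117.75 + 0.1645×315.69 + 0.2136×496.37 = 360.9607 per 100 000.
Ratio = 229.0945 ÷ 360.9607 = 0.63468.

0.635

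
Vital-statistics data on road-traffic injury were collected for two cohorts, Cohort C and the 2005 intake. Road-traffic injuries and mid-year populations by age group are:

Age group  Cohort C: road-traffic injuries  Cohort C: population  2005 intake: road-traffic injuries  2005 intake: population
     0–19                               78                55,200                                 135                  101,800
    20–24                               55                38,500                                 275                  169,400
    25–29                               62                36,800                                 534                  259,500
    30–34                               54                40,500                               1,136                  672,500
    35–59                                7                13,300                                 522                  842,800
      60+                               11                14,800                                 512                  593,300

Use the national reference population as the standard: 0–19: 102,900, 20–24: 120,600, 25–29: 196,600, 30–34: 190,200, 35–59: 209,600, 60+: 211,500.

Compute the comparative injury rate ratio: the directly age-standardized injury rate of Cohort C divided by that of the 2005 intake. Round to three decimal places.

0.854

Age-specific rates per 100,000 for Cohort C: 141.30, 142.86, 168.48, 133.33, 52.63, 74.32.
For the 2005 intake: 132.61, 162.34, 205.78, 168.92, 61.94, 86.30.
Standard total = 1,031,400; weights = 0.0998, 0.1169, 0.1906, 0.1844, 0.2032, 0.2051.
Cohort C: 0.0998×141.30 + 0.1169×142.86 + 0.1906×168.48 + 0.1844×133.33 + 0.2032×52.63 + 0.2051×74.32 = 113.4407 per 100,000.
The 2005 intake: 0.0998×132.61 + 0.1169×162.34 + 0.1906×205.78 + 0.1844×168.92 + 0.2032×61.94 + 0.2051×86.30 = 132.8707 per 100,000.
Ratio = 113.4407 ÷ 132.8707 = 0.85377.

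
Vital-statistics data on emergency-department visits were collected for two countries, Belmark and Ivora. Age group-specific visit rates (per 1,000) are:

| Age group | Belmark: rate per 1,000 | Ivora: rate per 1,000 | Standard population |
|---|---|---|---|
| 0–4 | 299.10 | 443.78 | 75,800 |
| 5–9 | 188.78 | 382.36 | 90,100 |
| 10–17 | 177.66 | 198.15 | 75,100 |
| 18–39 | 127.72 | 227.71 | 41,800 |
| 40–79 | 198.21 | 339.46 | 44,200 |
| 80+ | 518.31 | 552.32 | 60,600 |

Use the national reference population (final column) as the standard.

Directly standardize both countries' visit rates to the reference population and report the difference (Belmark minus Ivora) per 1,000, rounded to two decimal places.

Standard total = 387,600; weights = 0.1956, 0.2325, 0.1938, 0.1078, 0.1140, 0.1563.
Belmark: 0.1956×299.10 + 0.2325×188.78 + 0.1938×177.66 + 0.1078×127.72 + 0.1140×198.21 + 0.1563×518.31 = 254.2113 per 1,000.
Ivora: 0.1956×443.78 + 0.2325×382.36 + 0.1938×198.15 + 0.1078×227.71 + 0.1140×339.46 + 0.1563×552.32 = 363.6822 per 1,000.
Difference = 254.2113 − 363.6822 = -109.4709.

-109.47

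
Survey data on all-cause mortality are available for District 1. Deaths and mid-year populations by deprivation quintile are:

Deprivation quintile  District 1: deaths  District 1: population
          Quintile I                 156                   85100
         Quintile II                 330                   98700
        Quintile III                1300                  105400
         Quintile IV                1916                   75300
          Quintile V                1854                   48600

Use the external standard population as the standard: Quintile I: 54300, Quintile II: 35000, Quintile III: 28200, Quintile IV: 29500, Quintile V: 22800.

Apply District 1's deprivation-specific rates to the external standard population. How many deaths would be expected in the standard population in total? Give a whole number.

2185

Deprivation-specific rates per 1000 for District 1: 1.833, 3.343, 12.334, 25.445, 38.148.
Expected deaths = Σ (standard pop × deprivation-specific rate ÷ 1000)
= 54300×1.833/1000 + 35000×3.343/1000 + 28200×12.334/1000 + 29500×25.445/1000 + 22800×38.148/1000
= 99.54 + 117.02 + 347.82 + 750.62 + 869.78 = 2184.78.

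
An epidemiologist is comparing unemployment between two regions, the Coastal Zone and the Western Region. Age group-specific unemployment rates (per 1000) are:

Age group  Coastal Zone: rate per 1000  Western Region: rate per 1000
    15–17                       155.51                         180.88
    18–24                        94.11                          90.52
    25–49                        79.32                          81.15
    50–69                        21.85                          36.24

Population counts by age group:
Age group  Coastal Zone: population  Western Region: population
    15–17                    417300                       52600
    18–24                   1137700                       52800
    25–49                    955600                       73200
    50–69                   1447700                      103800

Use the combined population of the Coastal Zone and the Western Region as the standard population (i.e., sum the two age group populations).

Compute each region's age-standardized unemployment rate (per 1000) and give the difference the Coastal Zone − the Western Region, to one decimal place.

Combined standard total = 4240700; weights = 0.1108, 0.2807, 0.2426, 0.3659.
The Coastal Zone: 0.1108×155.51 + 0.2807×94.11 + 0.2426×79.32 + 0.3659×21.85 = 70.8885 per 1000.
The Western Region: 0.1108×180.88 + 0.2807×90.52 + 0.2426×81.15 + 0.3659×36.24 = 78.4005 per 1000.
Difference = 70.8885 − 78.4005 = -7.5120.

-7.5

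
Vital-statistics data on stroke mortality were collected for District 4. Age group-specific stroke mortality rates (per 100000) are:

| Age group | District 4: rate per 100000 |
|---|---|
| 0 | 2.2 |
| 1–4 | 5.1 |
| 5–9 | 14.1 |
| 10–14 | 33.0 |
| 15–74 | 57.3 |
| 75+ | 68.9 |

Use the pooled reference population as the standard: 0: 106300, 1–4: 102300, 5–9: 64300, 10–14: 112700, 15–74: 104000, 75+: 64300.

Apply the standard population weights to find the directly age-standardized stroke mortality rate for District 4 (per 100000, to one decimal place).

Standard total = 553900; weights = 0.1919, 0.1847, 0.1161, 0.2035, 0.1878, 0.1161.
Standardized rate: 0.1919×2.2 + 0.1847×5.1 + 0.1161×14.1 + 0.2035×33.0 + 0.1878×57.3 + 0.1161×68.9 = 28.4723 per 100000.

28.5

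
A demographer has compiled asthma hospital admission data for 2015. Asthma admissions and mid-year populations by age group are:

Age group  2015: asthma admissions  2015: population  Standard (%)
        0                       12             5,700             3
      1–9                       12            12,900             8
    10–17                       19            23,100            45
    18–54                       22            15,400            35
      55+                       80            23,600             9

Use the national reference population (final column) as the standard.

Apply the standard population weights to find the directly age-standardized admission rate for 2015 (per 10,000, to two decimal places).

13.13

Age-specific rates per 10,000 for 2015: 21.05, 9.30, 8.23, 14.29, 33.90.
Standard weights: 0.03, 0.08, 0.45, 0.35, 0.09.
Standardized rate: 0.0300×21.05 + 0.0800×9.30 + 0.4500×8.23 + 0.3500×14.29 + 0.0900×33.90 = 13.1279 per 10,000.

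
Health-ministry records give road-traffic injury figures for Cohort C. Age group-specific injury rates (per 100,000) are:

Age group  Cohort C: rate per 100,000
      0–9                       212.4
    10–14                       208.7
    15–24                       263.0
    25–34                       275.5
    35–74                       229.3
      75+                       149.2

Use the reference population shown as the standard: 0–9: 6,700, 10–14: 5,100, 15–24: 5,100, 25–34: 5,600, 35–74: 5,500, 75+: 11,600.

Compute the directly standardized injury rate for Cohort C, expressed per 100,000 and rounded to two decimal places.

Standard total = 39,600; weights = 0.1692, 0.1288, 0.1288, 0.1414, 0.1389, 0.2929.
Standardized rate: 0.1692×212.4 + 0.1288×208.7 + 0.1288×263.0 + 0.1414×275.5 + 0.1389×229.3 + 0.2929×149.2 = 211.1975 per 100,000.

211.20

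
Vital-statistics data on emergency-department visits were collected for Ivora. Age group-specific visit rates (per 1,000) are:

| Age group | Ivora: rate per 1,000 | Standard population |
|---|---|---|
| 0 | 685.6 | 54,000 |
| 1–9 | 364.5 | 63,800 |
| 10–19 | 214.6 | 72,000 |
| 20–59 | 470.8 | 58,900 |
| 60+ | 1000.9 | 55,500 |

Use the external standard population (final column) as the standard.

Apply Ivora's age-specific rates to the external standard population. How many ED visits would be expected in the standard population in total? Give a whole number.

159009

Expected ED visits = Σ (standard pop × age-specific rate ÷ 1,000)
= 54,000×685.6/1,000 + 63,800×364.5/1,000 + 72,000×214.6/1,000 + 58,900×470.8/1,000 + 55,500×1000.9/1,000
= 37022.40 + 23255.10 + 15451.20 + 27730.12 + 55549.95 = 159008.77.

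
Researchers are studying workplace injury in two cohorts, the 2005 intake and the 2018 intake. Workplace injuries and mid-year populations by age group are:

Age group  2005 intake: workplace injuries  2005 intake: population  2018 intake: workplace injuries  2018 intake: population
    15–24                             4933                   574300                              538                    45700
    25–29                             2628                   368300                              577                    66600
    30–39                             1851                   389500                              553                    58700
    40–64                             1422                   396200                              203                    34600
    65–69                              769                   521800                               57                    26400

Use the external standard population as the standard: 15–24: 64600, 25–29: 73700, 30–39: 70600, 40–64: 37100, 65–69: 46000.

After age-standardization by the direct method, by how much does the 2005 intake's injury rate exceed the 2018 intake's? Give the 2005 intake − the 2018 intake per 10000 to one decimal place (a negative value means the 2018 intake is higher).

Age-specific rates per 10000 for the 2005 intake: 85.90, 71.35, 47.52, 35.89, 14.74.
For the 2018 intake: 117.72, 86.64, 94.21, 58.67, 21.59.
Standard total = 292000; weights = 0.2212, 0.2524, 0.2418, 0.1271, 0.1575.
The 2005 intake: 0.2212×85.90 + 0.2524×71.35 + 0.2418×47.52 + 0.1271×35.89 + 0.1575×14.74 = 55.3846 per 10000.
The 2018 intake: 0.2212×117.72 + 0.2524×86.64 + 0.2418×94.21 + 0.1271×58.67 + 0.1575×21.59 = 81.5447 per 10000.
Difference = 55.3846 − 81.5447 = -26.1601.

-26.2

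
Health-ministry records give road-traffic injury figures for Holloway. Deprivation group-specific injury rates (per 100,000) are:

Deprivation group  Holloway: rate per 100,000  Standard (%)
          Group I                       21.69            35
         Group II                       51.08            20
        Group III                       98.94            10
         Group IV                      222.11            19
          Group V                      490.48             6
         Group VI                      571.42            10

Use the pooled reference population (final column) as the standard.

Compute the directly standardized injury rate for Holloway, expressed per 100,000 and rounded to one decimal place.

Standard weights: 0.35, 0.20, 0.10, 0.19, 0.06, 0.10.
Standardized rate: 0.3500×21.69 + 0.2000×51.08 + 0.1000×98.94 + 0.1900×222.11 + 0.0600×490.48 + 0.1000×571.42 = 156.4732 per 100,000.

156.5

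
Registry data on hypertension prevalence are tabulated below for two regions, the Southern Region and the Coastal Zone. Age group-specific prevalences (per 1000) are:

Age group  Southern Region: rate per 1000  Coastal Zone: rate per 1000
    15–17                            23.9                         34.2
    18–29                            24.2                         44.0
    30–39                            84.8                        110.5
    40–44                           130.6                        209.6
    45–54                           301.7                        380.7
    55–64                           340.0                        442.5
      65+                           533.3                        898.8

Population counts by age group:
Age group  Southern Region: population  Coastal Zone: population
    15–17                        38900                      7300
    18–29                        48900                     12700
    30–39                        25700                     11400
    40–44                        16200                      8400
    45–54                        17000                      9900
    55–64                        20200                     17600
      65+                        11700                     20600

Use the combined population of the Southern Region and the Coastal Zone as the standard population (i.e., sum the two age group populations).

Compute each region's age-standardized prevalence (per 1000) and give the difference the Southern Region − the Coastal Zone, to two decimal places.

-84.04

Combined standard total = 266500; weights = 0.1734, 0.2311, 0.1392, 0.0923, 0.1009, 0.1418, 0.1212.
The Southern Region: 0.1734×23.9 + 0.2311×24.2 + 0.1392×84.8 + 0.0923×130.6 + 0.1009×301.7 + 0.1418×340.0 + 0.1212×533.3 = 176.9120 per 1000.
The Coastal Zone: 0.1734×34.2 + 0.2311×44.0 + 0.1392×110.5 + 0.0923×209.6 + 0.1009×380.7 + 0.1418×442.5 + 0.1212×898.8 = 260.9558 per 1000.
Difference = 176.9120 − 260.9558 = -84.0438.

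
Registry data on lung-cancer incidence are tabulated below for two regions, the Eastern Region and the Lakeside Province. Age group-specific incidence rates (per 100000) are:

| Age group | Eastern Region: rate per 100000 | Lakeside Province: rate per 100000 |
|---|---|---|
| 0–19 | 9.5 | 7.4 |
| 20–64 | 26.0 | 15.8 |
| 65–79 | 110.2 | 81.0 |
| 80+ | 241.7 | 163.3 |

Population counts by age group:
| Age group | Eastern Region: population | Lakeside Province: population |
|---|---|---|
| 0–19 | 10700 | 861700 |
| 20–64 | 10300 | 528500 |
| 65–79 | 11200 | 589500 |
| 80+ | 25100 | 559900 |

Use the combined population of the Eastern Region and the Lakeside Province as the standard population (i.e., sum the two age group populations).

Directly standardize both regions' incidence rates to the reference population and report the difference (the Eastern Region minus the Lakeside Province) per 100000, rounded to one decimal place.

27.2

Combined standard total = 2596900; weights = 0.3359, 0.2075, 0.2313, 0.2253.
The Eastern Region: 0.3359×9.5 + 0.2075×26.0 + 0.2313×110.2 + 0.2253×241.7 = 88.5241 per 100000.
The Lakeside Province: 0.3359×7.4 + 0.2075×15.8 + 0.2313×81.0 + 0.2253×163.3 = 61.2869 per 100000.
Difference = 88.5241 − 61.2869 = 27.2372.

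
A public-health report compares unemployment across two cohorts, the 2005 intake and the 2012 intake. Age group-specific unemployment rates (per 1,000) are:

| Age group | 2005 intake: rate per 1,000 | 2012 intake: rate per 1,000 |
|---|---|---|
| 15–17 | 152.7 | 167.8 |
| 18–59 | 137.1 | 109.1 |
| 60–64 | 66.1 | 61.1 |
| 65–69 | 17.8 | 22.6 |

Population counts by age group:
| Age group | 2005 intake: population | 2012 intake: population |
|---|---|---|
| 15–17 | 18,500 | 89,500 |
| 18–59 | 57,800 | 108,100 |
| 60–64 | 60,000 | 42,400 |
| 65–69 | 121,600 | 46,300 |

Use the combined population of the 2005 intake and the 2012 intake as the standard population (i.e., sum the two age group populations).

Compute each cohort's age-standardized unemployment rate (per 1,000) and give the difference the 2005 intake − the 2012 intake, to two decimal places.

Combined standard total = 544,200; weights = 0.1985, 0.3049, 0.1882, 0.3085.
The 2005 intake: 0.1985×152.7 + 0.3049×137.1 + 0.1882×66.1 + 0.3085×17.8 = 90.0289 per 1,000.
The 2012 intake: 0.1985×167.8 + 0.3049×109.1 + 0.1882×61.1 + 0.3085×22.6 = 85.0299 per 1,000.
Difference = 90.0289 − 85.0299 = 4.9990.

5.00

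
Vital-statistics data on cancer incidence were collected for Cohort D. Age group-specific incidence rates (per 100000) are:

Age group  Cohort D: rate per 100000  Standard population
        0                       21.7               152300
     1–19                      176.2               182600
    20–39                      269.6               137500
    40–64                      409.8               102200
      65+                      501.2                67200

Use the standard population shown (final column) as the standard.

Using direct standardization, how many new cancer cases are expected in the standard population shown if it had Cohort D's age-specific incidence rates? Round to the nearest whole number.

1481

Expected new cancer cases = Σ (standard pop × age-specific rate ÷ 100000)
= 152300×21.7/100000 + 182600×176.2/100000 + 137500×269.6/100000 + 102200×409.8/100000 + 67200×501.2/100000
= 33.05 + 321.74 + 370.70 + 418.82 + 336.81 = 1481.11.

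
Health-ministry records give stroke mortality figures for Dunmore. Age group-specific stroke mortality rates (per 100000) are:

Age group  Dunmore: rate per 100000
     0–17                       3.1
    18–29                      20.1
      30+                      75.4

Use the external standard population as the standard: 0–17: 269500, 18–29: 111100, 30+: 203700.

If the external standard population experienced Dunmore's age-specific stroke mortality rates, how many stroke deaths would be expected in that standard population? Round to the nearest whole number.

184

Expected stroke deaths = Σ (standard pop × age-specific rate ÷ 100000)
= 269500×3.1/100000 + 111100×20.1/100000 + 203700×75.4/100000
= 8.35 + 22.33 + 153.59 = 184.28.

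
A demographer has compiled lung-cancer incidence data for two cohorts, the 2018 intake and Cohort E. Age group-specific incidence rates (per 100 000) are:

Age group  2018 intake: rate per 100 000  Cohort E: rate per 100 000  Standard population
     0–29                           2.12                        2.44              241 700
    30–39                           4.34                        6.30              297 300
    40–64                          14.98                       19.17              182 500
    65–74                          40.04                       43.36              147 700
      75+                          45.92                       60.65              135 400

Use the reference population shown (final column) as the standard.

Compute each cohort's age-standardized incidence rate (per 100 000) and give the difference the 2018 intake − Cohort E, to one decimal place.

-3.9

Standard total = 1 004 600; weights = 0.2406, 0.2959, 0.1817, 0.1470, 0.1348.
The 2018 intake: 0.2406×2.12 + 0.2959×4.34 + 0.1817×14.98 + 0.1470×40.04 + 0.1348×45.92 = 16.5917 per 100 000.
Cohort E: 0.2406×2.44 + 0.2959×6.30 + 0.1817×19.17 + 0.1470×43.36 + 0.1348×60.65 = 20.4833 per 100 000.
Difference = 16.5917 − 20.4833 = -3.8916.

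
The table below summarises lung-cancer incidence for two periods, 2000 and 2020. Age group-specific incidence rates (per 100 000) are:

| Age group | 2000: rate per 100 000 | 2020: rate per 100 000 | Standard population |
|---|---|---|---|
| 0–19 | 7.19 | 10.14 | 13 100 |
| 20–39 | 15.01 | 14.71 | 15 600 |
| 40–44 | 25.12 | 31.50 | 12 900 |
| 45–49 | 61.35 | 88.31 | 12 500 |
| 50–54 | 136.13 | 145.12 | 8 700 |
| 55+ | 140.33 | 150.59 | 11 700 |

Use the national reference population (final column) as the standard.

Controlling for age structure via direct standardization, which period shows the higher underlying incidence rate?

2020

Standard total = 74 500; weights = 0.1758, 0.2094, 0.1732, 0.1678, 0.1168, 0.1570.
2000: 0.1758×7.19 + 0.2094×15.01 + 0.1732×25.12 + 0.1678×61.35 + 0.1168×136.13 + 0.1570×140.33 = 56.9860 per 100 000.
2020: 0.1758×10.14 + 0.2094×14.71 + 0.1732×31.50 + 0.1678×88.31 + 0.1168×145.12 + 0.1570×150.59 = 65.7313 per 100 000.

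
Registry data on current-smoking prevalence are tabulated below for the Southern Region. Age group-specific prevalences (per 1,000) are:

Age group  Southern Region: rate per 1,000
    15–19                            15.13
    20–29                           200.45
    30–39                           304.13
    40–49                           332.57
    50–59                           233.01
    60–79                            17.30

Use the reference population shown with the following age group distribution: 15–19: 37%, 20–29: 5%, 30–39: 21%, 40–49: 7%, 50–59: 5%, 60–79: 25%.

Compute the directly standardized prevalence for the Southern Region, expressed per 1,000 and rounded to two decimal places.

Standard weights: 0.37, 0.05, 0.21, 0.07, 0.05, 0.25.
Standardized rate: 0.3700×15.13 + 0.0500×200.45 + 0.2100×304.13 + 0.0700×332.57 + 0.0500×233.01 + 0.2500×17.30 = 118.7433 per 1,000.

118.74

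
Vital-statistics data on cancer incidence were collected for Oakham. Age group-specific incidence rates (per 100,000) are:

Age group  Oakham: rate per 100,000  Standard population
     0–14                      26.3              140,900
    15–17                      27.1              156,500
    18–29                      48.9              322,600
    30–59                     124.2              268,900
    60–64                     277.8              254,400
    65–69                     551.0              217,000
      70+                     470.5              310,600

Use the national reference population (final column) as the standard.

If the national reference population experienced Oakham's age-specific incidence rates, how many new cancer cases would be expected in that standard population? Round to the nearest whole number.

3935

Expected new cancer cases = Σ (standard pop × age-specific rate ÷ 100,000)
= 140,900×26.3/100,000 + 156,500×27.1/100,000 + 322,600×48.9/100,000 + 268,900×124.2/100,000 + 254,400×277.8/100,000 + 217,000×551.0/100,000 + 310,600×470.5/100,000
= 37.06 + 42.41 + 157.75 + 333.97 + 706.72 + 1195.67 + 1461.37 = 3934.96.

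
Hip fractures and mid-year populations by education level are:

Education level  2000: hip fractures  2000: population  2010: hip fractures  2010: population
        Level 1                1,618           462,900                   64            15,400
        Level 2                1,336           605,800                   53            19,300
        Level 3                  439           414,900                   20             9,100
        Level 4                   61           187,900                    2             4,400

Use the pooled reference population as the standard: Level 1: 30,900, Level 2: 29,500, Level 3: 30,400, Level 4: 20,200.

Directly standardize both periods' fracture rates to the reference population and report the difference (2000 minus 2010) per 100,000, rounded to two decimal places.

-66.34

Education-specific rates per 100,000 for 2000: 349.54, 220.53, 105.81, 32.46.
For 2010: 415.58, 274.61, 219.78, 45.45.
Standard total = 111,000; weights = 0.2784, 0.2658, 0.2739, 0.1820.
2000: 0.2784×349.54 + 0.2658×220.53 + 0.2739×105.81 + 0.1820×32.46 = 190.7998 per 100,000.
2010: 0.2784×415.58 + 0.2658×274.61 + 0.2739×219.78 + 0.1820×45.45 = 257.1360 per 100,000.
Difference = 190.7998 − 257.1360 = -66.3362.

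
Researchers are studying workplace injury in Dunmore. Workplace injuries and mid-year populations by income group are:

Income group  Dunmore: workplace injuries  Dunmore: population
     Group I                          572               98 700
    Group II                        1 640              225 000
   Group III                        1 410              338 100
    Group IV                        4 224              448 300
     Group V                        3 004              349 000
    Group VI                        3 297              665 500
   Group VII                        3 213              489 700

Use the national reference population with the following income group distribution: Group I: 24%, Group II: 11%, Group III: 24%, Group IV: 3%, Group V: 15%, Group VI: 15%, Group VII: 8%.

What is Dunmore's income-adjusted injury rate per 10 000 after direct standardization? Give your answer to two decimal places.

60.35

Income-specific rates per 10 000 for Dunmore: 57.95, 72.89, 41.70, 94.22, 86.07, 49.54, 65.61.
Standard weights: 0.24, 0.11, 0.24, 0.03, 0.15, 0.15, 0.08.
Standardized rate: 0.2400×57.95 + 0.1100×72.89 + 0.2400×41.70 + 0.0300×94.22 + 0.1500×86.07 + 0.1500×49.54 + 0.0800×65.61 = 60.3535 per 10 000.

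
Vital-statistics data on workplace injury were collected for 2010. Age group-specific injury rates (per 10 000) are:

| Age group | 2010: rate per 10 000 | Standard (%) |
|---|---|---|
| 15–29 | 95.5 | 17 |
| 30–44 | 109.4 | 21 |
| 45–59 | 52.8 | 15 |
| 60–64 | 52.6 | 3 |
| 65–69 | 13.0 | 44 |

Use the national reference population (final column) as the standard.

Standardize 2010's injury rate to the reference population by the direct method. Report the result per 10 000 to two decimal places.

Standard weights: 0.17, 0.21, 0.15, 0.03, 0.44.
Standardized rate: 0.1700×95.5 + 0.2100×109.4 + 0.1500×52.8 + 0.0300×52.6 + 0.4400×13.0 = 54.4270 per 10 000.

54.43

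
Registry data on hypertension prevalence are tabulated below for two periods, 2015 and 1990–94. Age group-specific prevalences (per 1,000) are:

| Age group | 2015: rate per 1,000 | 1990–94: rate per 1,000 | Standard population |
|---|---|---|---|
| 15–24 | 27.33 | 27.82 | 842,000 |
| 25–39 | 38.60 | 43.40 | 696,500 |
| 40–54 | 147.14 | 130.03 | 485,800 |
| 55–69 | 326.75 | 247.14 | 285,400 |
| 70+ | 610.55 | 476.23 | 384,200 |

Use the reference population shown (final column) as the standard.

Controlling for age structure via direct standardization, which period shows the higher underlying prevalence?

2015

Standard total = 2,693,900; weights = 0.3126, 0.2585, 0.1803, 0.1059, 0.1426.
2015: 0.3126×27.33 + 0.2585×38.60 + 0.1803×147.14 + 0.1059×326.75 + 0.1426×610.55 = 166.7490 per 1,000.
1990–94: 0.3126×27.82 + 0.2585×43.40 + 0.1803×130.03 + 0.1059×247.14 + 0.1426×476.23 = 137.4670 per 1,000.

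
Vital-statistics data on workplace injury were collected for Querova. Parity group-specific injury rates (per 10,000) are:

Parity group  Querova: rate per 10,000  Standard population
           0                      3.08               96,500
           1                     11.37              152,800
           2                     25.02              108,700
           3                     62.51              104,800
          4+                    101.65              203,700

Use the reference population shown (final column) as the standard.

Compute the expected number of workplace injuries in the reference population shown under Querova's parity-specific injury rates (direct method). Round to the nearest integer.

3201

Expected workplace injuries = Σ (standard pop × parity-specific rate ÷ 10,000)
= 96,500×3.08/10,000 + 152,800×11.37/10,000 + 108,700×25.02/10,000 + 104,800×62.51/10,000 + 203,700×101.65/10,000
= 29.72 + 173.73 + 271.97 + 655.10 + 2070.61 = 3201.14.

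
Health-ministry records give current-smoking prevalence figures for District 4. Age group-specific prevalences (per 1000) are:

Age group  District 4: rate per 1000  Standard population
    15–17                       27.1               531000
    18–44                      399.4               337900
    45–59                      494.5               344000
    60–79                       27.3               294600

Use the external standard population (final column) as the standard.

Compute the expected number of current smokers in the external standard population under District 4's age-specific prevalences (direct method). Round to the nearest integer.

Expected current smokers = Σ (standard pop × age-specific rate ÷ 1000)
= 531000×27.1/1000 + 337900×399.4/1000 + 344000×494.5/1000 + 294600×27.3/1000
= 14390.10 + 134957.26 + 170108.00 + 8042.58 = 327497.94.

327498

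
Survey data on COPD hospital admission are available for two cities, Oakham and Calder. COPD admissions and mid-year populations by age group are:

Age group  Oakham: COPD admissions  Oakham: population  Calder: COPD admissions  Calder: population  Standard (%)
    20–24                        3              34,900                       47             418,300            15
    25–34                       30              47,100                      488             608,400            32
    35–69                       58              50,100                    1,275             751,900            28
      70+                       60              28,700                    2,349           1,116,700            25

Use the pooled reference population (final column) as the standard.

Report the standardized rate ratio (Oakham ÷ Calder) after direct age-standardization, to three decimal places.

0.835

Age-specific rates per 10,000 for Oakham: 0.86, 6.37, 11.58, 20.91.
For Calder: 1.12, 8.02, 16.96, 21.04.
Standard weights: 0.15, 0.32, 0.28, 0.25.
Oakham: 0.1500×0.86 + 0.3200×6.37 + 0.2800×11.58 + 0.2500×20.91 = 10.6352 per 10,000.
Calder: 0.1500×1.12 + 0.3200×8.02 + 0.2800×16.96 + 0.2500×21.04 = 12.7420 per 10,000.
Ratio = 10.6352 ÷ 12.7420 = 0.83465.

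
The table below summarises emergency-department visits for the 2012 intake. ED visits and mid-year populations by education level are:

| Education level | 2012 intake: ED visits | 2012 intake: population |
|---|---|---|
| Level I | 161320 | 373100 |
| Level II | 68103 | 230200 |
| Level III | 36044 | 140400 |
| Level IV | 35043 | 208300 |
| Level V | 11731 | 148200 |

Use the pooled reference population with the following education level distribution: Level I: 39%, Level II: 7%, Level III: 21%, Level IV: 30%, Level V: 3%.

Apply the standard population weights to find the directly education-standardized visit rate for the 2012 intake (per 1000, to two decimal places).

Education-specific rates per 1000 for the 2012 intake: 432.377, 295.843, 256.724, 168.233, 79.157.
Standard weights: 0.39, 0.07, 0.21, 0.30, 0.03.
Standardized rate: 0.3900×432.377 + 0.0700×295.843 + 0.2100×256.724 + 0.3000×168.233 + 0.0300×79.157 = 296.0928 per 1000.

296.09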